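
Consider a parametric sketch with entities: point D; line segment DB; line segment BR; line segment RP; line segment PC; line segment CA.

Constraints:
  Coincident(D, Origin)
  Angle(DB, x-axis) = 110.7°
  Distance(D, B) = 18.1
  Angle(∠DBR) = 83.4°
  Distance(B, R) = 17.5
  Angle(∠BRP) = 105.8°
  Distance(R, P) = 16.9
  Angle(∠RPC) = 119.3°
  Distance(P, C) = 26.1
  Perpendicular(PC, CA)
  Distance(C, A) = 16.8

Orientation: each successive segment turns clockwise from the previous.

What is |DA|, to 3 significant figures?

11.4

∠RPC = 119.3° gives PC at -121° from the x-axis; with |PC| = 26.1, C = (5.63, -15.9). PC ⟂ CA, so CA runs at 149°; with |CA| = 16.8, A = (-8.80, -7.27). Then |DA| = |A − D| = 11.4.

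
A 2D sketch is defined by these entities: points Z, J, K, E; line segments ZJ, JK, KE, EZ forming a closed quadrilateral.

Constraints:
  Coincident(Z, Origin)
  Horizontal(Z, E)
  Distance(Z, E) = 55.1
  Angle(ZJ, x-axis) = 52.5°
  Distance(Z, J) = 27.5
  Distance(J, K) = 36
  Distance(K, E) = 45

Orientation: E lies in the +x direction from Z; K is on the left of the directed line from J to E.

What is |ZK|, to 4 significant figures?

62.99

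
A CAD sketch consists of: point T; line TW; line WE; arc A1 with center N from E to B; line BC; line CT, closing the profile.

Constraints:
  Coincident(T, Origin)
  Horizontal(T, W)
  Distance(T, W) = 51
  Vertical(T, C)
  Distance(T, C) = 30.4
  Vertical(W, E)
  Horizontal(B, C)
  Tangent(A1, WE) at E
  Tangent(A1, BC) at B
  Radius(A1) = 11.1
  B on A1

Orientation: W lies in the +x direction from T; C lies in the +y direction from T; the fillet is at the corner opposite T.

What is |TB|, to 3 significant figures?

50.2

The virtual corner opposite T is at (51.0, 30.4). The tangent condition forces NE to be normal to WE and tangency of A1 to BC means the radius NB is perpendicular to BC, with radius 11.1, so the center N sits 11.1 in from both sides at N = (39.9, 19.3). That places the tangent points at E = (51.0, 19.3) on WE and B = (39.9, 30.4) on BC. Then |TB| = |B − T| = 50.2.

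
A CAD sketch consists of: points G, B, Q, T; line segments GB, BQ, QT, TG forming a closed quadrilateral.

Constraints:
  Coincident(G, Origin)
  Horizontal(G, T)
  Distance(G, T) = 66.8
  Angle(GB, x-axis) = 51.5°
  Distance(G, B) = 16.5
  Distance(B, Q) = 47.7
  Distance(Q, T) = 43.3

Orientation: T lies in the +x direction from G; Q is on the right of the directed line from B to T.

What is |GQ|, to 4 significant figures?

44.39

Checks: |BQ| = 47.70 ✓; |QT| = 43.30 ✓.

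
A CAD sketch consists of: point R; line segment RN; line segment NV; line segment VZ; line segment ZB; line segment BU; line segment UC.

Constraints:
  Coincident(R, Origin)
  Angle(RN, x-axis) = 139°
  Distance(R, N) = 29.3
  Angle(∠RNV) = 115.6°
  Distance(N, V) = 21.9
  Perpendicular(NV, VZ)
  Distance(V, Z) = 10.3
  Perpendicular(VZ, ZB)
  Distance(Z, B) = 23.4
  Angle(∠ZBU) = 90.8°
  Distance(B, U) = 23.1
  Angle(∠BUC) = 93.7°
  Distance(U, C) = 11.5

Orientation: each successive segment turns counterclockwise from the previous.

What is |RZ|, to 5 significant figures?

38.136

R is at the origin; RN runs at 139.0° with length 29.3, so N = (-22.113, 19.223). ∠RNV = 115.6° gives NV at -156.60° from the x-axis; with |NV| = 21.9, V = (-42.212, 10.525). NV ⟂ VZ, so VZ runs at -66.600°; with |VZ| = 10.3, Z = (-38.121, 1.0721). Then |RZ| = |Z − R| = 38.136.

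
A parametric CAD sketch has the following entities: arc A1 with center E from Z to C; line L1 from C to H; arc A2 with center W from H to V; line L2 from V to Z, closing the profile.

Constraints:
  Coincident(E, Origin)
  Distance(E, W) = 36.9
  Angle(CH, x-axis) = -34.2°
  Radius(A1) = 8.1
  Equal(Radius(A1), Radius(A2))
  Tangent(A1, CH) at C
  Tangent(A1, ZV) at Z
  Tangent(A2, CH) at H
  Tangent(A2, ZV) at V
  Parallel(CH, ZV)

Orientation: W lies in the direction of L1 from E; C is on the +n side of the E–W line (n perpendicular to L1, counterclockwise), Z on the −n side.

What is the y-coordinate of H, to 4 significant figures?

-14.04

The slot axis is L1's direction at -34.2°, so u = (cos -34.2°, sin -34.2°) = (0.8271, -0.5621) and n = (−sin -34.2°, cos -34.2°) = (0.5621, 0.8271). E is at the origin and W lies 36.9 along u from E, so W = 36.9·u = (30.52, -20.74). Tangency of A1 to both parallel lines with radius 8.1 puts C and Z at E ± 8.1·n: C = (4.553, 6.699), Z = (-4.553, -6.699). Equal radii place H and V the same way about W: H = W + 8.1·n = (35.07, -14.04), V = W − 8.1·n = (25.97, -27.44). So H.y = -14.04.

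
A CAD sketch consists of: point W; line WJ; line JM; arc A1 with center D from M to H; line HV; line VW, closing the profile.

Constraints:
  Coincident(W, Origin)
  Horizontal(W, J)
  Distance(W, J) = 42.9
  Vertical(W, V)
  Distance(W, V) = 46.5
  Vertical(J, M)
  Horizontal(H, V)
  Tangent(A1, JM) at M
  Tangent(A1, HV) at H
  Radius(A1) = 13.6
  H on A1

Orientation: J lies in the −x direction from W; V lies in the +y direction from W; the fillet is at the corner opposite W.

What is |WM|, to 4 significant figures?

54.06

W is at the origin; W and J share the same y with |WJ| = 42.9 and J on the −x side, so J = (-42.90, 0.000). W and V share the same x with |WV| = 46.5 and V on the +y side, so V = (0.000, 46.50). The virtual corner opposite W is at (-42.90, 46.50). The tangent condition forces DM to be normal to JM and A1 meets HV tangentially, so DH is at right angles to HV, with radius 13.6, so the center D sits 13.6 in from both sides at D = (-29.30, 32.90). That places the tangent points at M = (-42.90, 32.90) on JM and H = (-29.30, 46.50) on HV. Then |WM| = |M − W| = 54.06.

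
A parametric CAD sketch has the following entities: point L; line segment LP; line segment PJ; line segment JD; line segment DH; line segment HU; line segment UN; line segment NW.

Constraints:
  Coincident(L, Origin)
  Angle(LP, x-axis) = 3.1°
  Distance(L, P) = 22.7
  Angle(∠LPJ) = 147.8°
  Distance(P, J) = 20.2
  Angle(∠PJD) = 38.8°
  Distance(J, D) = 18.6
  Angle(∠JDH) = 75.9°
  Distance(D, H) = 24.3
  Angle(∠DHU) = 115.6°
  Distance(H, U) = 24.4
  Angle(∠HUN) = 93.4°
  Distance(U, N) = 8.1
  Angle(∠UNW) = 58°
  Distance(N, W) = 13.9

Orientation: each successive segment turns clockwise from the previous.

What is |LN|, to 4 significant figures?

51.88

L is at the origin; LP runs at 3.1° with length 22.7, so P = (22.67, 1.228). ∠LPJ = 147.8° gives PJ at -29.10° from the x-axis; with |PJ| = 20.2, J = (40.32, -8.596). ∠PJD = 38.8° gives JD at -170.3° from the x-axis; with |JD| = 18.6, D = (21.98, -11.73). ∠JDH = 75.9° gives DH at 85.60° from the x-axis; with |DH| = 24.3, H = (23.85, 12.50). ∠DHU = 115.6° gives HU at 21.20° from the x-axis; with |HU| = 24.4, U = (46.60, 21.32). ∠HUN = 93.4° gives UN at -65.40° from the x-axis; with |UN| = 8.1, N = (49.97, 13.96). Then |LN| = |N − L| = 51.88.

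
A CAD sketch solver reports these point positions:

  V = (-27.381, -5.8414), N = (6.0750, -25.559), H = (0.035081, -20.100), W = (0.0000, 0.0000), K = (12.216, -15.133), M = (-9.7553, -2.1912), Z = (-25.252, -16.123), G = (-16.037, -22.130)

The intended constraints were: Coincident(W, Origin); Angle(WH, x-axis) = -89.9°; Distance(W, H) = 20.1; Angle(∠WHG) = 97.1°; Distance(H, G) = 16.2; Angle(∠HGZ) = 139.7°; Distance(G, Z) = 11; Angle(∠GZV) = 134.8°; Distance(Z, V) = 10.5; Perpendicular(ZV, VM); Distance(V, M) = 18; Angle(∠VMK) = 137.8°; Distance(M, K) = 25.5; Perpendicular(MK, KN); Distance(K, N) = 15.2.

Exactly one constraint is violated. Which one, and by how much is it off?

Distance(K, N) = 15.2 — off by 3.10.

W = (0.00, 0.00) ✓; WH at -89.90° ✓; |WH| = 20.10 ✓; ∠WHG = 97.10° ✓; |HG| = 16.20 ✓; ∠HGZ = 139.7° ✓; |GZ| = 11.00 ✓; ∠GZV = 134.8° ✓; |ZV| = 10.50 ✓; ∠(ZV, VM) = 90.00° ✓; |VM| = 18.00 ✓; ∠VMK = 137.8° ✓; |MK| = 25.50 ✓; ∠(MK, KN) = 90.00° ✓; |KN| = 12.10 ✗.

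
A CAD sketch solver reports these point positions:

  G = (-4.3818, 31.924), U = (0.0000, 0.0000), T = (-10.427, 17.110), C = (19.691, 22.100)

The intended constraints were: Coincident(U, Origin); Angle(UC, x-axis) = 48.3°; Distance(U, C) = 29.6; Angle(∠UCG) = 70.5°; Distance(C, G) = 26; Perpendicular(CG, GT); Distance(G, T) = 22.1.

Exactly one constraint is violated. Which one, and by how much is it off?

Distance(G, T) = 22.1 — off by 6.10.

U = (0.00, 0.00) ✓; UC at 48.30° ✓; |UC| = 29.60 ✓; ∠UCG = 70.50° ✓; |CG| = 26.00 ✓; ∠(CG, GT) = 90.00° ✓; |GT| = 16.00 ✗.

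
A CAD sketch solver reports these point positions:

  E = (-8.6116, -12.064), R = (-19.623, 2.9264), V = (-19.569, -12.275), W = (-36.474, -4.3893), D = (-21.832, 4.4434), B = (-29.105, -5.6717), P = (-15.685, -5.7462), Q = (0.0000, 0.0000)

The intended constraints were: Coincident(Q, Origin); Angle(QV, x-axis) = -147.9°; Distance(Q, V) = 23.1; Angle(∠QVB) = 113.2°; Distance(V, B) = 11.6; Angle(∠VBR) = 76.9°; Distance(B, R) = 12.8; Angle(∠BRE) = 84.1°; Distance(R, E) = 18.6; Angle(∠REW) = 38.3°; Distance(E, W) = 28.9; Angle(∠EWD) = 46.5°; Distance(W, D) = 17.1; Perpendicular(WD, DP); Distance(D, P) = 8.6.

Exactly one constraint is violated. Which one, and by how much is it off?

Distance(D, P) = 8.6 — off by 3.30.

Q = (0.00, 0.00) ✓; QV at -147.9° ✓; |QV| = 23.10 ✓; ∠QVB = 113.2° ✓; |VB| = 11.60 ✓; ∠VBR = 76.90° ✓; |BR| = 12.80 ✓; ∠BRE = 84.10° ✓; |RE| = 18.60 ✓; ∠REW = 38.30° ✓; |EW| = 28.90 ✓; ∠EWD = 46.50° ✓; |WD| = 17.10 ✓; ∠(WD, DP) = 90.00° ✓; |DP| = 11.90 ✗.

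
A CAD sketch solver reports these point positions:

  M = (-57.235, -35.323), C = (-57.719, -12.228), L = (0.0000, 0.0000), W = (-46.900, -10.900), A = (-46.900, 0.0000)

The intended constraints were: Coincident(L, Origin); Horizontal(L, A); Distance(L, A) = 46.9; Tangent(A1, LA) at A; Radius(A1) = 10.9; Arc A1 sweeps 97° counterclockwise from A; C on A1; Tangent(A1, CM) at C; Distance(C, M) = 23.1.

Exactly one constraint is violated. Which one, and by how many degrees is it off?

Tangent(A1, CM) at C — off by 5.80°.

L = (0.00, 0.00) ✓; L.y = 0.00, A.y = 0.00 ✓; |LA| = 46.90 ✓; ∠(WA, AL) = 90.00° ✓; |WA| = 10.90 ✓; bearing(W→C) − bearing(W→A) = 97.00° ✓; |WC| = 10.90 ✓; ∠(WC, CM) = 95.80° ✗; |CM| = 23.10 ✓.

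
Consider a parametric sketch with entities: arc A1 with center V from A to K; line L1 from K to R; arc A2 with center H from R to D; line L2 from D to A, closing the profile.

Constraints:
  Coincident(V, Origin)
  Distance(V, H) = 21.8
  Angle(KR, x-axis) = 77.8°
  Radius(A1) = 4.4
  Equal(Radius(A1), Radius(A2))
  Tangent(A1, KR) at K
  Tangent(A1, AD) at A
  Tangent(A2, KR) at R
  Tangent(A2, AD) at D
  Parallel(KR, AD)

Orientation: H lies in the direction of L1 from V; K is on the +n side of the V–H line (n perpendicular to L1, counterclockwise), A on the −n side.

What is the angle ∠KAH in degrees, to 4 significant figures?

78.59°

V is at the origin and H lies 21.8 along u from V, so H = 21.8·u = (4.607, 21.31). Tangency of A1 to both parallel lines with radius 4.4 puts K and A at V ± 4.4·n: K = (-4.301, 0.9298), A = (4.301, -0.9298). Then cos ∠KAH = AK·AH / (|AK||AH|), giving 78.59°.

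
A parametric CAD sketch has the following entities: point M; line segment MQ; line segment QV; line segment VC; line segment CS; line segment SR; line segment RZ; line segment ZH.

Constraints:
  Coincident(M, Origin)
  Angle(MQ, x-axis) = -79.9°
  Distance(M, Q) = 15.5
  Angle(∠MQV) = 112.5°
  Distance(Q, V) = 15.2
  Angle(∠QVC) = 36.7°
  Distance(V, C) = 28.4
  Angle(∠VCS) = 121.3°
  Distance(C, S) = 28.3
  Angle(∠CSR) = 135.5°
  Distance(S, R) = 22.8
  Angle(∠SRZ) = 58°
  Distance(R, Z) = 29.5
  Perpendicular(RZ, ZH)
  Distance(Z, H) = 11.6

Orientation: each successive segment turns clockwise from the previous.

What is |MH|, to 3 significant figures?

16.1

∠SRZ = 58.0° gives RZ at -156° from the x-axis; with |RZ| = 29.5, Z = (19.8, -16.4). RZ is perpendicular to ZH, so ZH runs at 114°; with |ZH| = 11.6, H = (15.0, -5.85). Then |MH| = |H − M| = 16.1.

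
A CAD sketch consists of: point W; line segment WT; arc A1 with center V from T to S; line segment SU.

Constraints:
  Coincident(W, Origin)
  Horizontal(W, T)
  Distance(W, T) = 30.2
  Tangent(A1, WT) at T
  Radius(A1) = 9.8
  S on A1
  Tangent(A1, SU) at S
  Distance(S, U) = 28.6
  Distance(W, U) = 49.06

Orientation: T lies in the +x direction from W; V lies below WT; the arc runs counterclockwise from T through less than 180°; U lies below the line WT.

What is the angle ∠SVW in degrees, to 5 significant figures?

33.542°

Checks: |VS| = 9.800 ✓; ∠(VS, SU) = 90.00° ✓; |SU| = 28.60 ✓; |WU| = 49.06 ✓.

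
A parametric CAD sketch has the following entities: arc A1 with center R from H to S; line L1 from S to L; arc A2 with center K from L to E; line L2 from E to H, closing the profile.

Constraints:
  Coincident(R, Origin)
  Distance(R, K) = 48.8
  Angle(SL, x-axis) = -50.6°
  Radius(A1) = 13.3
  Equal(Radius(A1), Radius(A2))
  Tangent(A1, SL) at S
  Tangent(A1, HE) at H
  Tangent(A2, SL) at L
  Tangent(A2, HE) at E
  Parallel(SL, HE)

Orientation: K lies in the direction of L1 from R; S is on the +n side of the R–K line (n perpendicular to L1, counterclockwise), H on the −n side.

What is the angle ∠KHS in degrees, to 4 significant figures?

74.75°

The slot axis is L1's direction at -50.6°, so u = (cos -50.6°, sin -50.6°) = (0.6347, -0.7727) and n = (−sin -50.6°, cos -50.6°) = (0.7727, 0.6347). R is at the origin and K lies 48.8 along u from R, so K = 48.8·u = (30.97, -37.71). Tangency of A1 to both parallel lines with radius 13.3 puts S and H at R ± 13.3·n: S = (10.28, 8.442), H = (-10.28, -8.442). Then cos ∠KHS = HK·HS / (|HK||HS|), giving 74.75°.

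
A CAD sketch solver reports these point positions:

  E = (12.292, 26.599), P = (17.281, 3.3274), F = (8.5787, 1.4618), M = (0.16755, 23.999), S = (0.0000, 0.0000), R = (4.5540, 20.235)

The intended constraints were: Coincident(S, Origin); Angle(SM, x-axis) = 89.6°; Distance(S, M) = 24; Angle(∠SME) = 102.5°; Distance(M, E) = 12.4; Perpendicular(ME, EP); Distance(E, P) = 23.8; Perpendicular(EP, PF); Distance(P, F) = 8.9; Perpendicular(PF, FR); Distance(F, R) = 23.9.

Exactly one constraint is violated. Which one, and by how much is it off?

Distance(F, R) = 23.9 — off by 4.70.

S = (0.00, 0.00) ✓; SM at 89.60° ✓; |SM| = 24.00 ✓; ∠SME = 102.5° ✓; |ME| = 12.40 ✓; ∠(ME, EP) = 90.00° ✓; |EP| = 23.80 ✓; ∠(EP, PF) = 90.00° ✓; |PF| = 8.900 ✓; ∠(PF, FR) = 90.00° ✓; |FR| = 19.20 ✗.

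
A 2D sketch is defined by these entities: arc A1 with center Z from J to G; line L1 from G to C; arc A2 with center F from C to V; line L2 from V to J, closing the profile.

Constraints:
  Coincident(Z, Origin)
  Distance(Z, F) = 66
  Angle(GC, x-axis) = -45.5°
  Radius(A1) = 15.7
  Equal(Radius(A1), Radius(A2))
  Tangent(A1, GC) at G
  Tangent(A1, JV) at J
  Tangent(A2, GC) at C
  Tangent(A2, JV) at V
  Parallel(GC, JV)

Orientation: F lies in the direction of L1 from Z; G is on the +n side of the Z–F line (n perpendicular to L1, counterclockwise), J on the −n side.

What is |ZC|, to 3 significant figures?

67.8

Tangency of A1 to both parallel lines with radius 15.7 puts G and J at Z ± 15.7·n: G = (11.2, 11.0), J = (-11.2, -11.0). Equal radii place C and V the same way about F: C = F + 15.7·n = (57.5, -36.1), V = F − 15.7·n = (35.1, -58.1). Then |ZC| = |C − Z| = 67.8.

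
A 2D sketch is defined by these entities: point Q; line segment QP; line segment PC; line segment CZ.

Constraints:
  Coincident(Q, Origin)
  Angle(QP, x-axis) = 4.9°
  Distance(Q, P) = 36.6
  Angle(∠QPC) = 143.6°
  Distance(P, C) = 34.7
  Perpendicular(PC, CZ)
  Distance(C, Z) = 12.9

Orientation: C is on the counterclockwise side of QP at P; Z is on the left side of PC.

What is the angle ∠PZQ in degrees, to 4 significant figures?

28.22°

Q is at the origin; QP runs at 4.9° with length 36.6, so P = 36.6·(cos 4.9°, sin 4.9°) = (36.47, 3.126). ∠QPC = 143.6°, so PC runs at 4.9° + (180° − 143.6°) = 41.30° from the x-axis; with |PC| = 34.7, C = P + 34.7·(cos 41.30°, sin 41.30°) = (62.54, 26.03). PC ⟂ CZ; with |CZ| = 12.9 on the left of PC, Z = C + 12.9·(-0.6600, 0.7513) = (54.02, 35.72). Then cos ∠PZQ = ZP·ZQ / (|ZP||ZQ|), giving 28.22°.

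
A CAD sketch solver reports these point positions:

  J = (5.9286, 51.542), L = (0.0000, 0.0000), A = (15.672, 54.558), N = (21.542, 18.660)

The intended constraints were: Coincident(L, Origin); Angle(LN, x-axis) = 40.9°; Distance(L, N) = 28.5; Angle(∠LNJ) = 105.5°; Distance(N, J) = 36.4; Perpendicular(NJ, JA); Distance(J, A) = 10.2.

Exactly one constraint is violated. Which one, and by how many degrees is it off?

Perpendicular(NJ, JA) — off by 8.20°.

L = (0.00, 0.00) ✓; LN at 40.90° ✓; |LN| = 28.50 ✓; ∠LNJ = 105.5° ✓; |NJ| = 36.40 ✓; ∠(NJ, JA) = 98.20° ✗; |JA| = 10.20 ✓.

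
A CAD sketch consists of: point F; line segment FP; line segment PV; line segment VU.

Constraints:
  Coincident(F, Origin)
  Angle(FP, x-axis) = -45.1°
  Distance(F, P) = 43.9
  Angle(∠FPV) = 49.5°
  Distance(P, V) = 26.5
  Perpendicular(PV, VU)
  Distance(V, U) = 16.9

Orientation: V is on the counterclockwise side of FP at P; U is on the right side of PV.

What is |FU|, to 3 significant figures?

50.3

∠FPV = 49.5°, so PV runs at -45.1° + (180° − 49.5°) = 85.4° from the x-axis; with |PV| = 26.5, V = P + 26.5·(cos 85.4°, sin 85.4°) = (33.1, -4.68). PV ⟂ VU; with |VU| = 16.9 on the right of PV, U = V + 16.9·(0.997, -0.0802) = (50.0, -6.04). Then |FU| = |U − F| = 50.3.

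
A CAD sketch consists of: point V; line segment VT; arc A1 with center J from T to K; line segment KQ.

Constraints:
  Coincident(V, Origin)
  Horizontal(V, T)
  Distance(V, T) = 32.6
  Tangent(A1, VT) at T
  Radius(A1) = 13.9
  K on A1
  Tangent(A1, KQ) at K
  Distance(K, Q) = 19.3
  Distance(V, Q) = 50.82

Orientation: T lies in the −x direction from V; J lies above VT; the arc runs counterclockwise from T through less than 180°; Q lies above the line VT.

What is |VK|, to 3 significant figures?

31.6

V is at the origin; VT is horizontal with |VT| = 32.6 and T on the −x side, so T = (-32.6, 0.00). A1 meets VT tangentially, so JT is at right angles to VT, so J = T + (0, 13.9) = (-32.6, 13.9). Since JK ⟂ KQ (tangency), |JQ| = √(13.9² + 19.3²) = 23.8 regardless of where K sits on A1. So Q lies on both circle(V, 50.82) and circle(J, 23.8); the above-VT intersection is Q = (-34.2, 37.6). K is the foot of the tangent from Q: K = (-21.9, 22.7).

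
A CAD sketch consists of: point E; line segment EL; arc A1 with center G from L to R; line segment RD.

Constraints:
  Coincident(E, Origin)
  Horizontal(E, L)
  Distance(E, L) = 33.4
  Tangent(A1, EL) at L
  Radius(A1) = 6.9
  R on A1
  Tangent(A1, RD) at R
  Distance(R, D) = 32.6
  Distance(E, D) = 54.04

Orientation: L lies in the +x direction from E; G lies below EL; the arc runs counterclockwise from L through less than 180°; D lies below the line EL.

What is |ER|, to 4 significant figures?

28.23

Checks: |EL| = 33.40 ✓; |GL| = 6.900 ✓; |GR| = 6.900 ✓; ∠(GR, RD) = 90.00° ✓; |RD| = 32.60 ✓; |ED| = 54.04 ✓.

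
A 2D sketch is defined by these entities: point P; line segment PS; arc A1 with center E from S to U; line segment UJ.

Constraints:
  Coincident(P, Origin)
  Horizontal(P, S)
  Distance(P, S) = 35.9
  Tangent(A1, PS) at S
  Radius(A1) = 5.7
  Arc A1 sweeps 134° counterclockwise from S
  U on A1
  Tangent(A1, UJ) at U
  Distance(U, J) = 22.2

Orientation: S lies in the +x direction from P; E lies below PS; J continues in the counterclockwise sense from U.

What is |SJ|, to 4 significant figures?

28.02

On A1, S sits at bearing 90° from E; a 134° counterclockwise sweep puts U at bearing 224°, so U = E + 5.7·(cos 224°, sin 224°) = (31.80, -9.660). The tangent condition forces EU to be normal to UJ, so UJ runs along (−sin 224°, cos 224°); with |UJ| = 22.2, J = (47.22, -25.63). Then |SJ| = |J − S| = 28.02.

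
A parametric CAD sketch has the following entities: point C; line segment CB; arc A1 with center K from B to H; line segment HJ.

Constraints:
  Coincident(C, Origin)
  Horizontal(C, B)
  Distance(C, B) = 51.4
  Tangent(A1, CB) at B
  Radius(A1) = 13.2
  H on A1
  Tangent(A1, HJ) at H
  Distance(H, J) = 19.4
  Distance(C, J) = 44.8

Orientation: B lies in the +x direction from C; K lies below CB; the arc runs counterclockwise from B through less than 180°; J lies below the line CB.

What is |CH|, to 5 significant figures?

39.871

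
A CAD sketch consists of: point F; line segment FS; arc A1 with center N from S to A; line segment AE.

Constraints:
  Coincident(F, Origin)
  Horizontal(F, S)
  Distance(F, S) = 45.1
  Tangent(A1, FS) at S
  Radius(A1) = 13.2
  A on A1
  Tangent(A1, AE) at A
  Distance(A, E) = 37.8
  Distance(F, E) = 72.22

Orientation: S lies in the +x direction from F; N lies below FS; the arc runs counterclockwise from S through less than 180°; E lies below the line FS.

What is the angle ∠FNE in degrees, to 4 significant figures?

111.9°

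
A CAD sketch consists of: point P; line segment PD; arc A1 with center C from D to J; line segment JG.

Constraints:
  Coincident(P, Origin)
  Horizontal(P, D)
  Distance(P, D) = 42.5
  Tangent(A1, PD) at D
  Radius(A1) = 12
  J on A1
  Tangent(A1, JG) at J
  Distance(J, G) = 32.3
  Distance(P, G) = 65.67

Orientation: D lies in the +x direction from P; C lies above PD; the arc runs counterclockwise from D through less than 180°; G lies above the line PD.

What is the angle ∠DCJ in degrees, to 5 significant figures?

103.44°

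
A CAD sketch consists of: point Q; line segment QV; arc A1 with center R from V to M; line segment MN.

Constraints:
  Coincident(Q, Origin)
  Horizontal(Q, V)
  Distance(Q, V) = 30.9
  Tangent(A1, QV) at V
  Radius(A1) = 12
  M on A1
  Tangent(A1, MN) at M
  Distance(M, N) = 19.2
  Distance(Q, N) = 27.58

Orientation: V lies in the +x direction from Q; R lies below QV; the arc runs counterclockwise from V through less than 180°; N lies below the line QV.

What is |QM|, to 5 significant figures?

21.167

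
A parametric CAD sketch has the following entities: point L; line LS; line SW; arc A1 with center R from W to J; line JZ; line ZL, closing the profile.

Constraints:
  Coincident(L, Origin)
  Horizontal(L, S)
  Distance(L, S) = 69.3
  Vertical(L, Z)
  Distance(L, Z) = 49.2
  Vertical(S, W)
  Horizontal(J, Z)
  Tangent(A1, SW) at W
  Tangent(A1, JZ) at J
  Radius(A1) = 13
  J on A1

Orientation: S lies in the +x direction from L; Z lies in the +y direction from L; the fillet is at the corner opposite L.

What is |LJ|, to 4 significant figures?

74.77

L is at the origin; L and S share the same y with |LS| = 69.3 and S on the +x side, so S = (69.30, 0.000). L and Z share the same x with |LZ| = 49.2 and Z on the +y side, so Z = (0.000, 49.20). The virtual corner opposite L is at (69.30, 49.20). Since A1 is tangent to SW there, RW ⟂ SW and since A1 is tangent to JZ there, RJ ⟂ JZ, with radius 13.0, so the center R sits 13.0 in from both sides at R = (56.30, 36.20). That places the tangent points at W = (69.30, 36.20) on SW and J = (56.30, 49.20) on JZ. Then |LJ| = |J − L| = 74.77.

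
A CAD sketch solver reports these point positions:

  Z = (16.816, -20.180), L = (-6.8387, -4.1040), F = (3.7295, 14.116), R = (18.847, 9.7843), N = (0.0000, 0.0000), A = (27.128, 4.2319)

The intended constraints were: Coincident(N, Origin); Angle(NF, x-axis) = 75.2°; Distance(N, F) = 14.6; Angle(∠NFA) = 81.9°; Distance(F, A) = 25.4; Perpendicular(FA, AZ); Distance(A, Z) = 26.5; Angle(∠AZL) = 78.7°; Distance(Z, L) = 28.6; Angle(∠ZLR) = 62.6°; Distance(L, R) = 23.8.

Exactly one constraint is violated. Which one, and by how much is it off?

Distance(L, R) = 23.8 — off by 5.40.

N = (0.00, 0.00) ✓; NF at 75.20° ✓; |NF| = 14.60 ✓; ∠NFA = 81.90° ✓; |FA| = 25.40 ✓; ∠(FA, AZ) = 90.00° ✓; |AZ| = 26.50 ✓; ∠AZL = 78.70° ✓; |ZL| = 28.60 ✓; ∠ZLR = 62.60° ✓; |LR| = 29.20 ✗.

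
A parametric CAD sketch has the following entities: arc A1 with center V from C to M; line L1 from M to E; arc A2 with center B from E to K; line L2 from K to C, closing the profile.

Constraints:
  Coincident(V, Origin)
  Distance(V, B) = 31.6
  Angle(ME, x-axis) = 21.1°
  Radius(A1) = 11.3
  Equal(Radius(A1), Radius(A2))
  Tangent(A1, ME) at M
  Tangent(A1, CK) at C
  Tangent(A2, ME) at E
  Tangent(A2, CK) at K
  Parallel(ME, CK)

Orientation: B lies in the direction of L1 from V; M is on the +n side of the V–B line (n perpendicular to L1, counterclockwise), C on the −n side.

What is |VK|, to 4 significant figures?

33.56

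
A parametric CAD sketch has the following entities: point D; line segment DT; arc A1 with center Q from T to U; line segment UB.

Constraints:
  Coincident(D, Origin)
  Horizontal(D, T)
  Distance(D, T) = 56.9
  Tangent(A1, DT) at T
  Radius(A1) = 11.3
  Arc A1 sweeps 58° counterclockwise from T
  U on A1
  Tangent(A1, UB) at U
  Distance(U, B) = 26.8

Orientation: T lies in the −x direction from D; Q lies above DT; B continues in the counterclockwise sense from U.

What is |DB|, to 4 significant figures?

43.39

On A1, T sits at bearing -90° from Q; a 58° counterclockwise sweep puts U at bearing -32°, so U = Q + 11.3·(cos -32°, sin -32°) = (-47.32, 5.312). Tangency of A1 to UB means the radius QU is perpendicular to UB, so UB runs along (−sin -32°, cos -32°); with |UB| = 26.8, B = (-33.12, 28.04). Then |DB| = |B − D| = 43.39.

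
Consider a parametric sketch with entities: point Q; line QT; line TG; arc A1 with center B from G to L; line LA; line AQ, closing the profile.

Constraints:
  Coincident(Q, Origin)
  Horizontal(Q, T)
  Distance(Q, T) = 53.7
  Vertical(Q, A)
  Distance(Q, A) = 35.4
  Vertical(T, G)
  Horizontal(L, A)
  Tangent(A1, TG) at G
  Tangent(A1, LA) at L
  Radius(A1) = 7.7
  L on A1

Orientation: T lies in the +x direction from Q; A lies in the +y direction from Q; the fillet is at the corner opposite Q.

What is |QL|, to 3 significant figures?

58.0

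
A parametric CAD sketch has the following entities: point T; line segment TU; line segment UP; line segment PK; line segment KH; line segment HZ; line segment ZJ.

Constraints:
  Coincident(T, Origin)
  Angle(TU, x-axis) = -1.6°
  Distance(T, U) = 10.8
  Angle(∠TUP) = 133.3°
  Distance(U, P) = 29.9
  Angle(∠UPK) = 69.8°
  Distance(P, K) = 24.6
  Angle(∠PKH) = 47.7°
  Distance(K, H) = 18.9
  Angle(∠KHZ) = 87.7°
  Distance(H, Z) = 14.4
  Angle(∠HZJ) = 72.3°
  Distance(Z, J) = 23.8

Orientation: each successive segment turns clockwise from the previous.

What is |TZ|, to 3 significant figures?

34.0

T is at the origin; TU runs at -1.6° with length 10.8, so U = (10.8, -0.302). ∠TUP = 133.3° gives UP at -48.3° from the x-axis; with |UP| = 29.9, P = (30.7, -22.6). ∠UPK = 69.8° gives PK at -158° from the x-axis; with |PK| = 24.6, K = (7.80, -31.6). ∠PKH = 47.7° gives KH at 69.2° from the x-axis; with |KH| = 18.9, H = (14.5, -14.0). ∠KHZ = 87.7° gives HZ at -23.1° from the x-axis; with |HZ| = 14.4, Z = (27.8, -19.6). Then |TZ| = |Z − T| = 34.0.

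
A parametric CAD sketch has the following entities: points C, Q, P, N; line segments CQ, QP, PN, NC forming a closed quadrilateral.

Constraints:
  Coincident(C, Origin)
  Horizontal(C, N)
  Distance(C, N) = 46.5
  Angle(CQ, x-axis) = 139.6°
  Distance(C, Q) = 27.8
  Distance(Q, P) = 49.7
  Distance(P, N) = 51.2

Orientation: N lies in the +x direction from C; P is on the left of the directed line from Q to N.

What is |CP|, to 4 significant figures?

49.08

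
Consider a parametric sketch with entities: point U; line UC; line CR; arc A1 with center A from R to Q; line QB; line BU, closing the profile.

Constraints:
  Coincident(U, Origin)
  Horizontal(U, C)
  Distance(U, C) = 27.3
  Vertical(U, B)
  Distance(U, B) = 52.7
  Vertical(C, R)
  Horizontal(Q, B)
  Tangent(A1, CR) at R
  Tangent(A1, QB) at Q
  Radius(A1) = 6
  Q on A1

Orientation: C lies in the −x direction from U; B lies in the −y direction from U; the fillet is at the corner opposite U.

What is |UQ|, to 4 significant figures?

56.84

U is at the origin; UC is horizontal with |UC| = 27.3 and C on the −x side, so C = (-27.30, 0.000). UB is vertical with |UB| = 52.7 and B on the −y side, so B = (0.000, -52.70). The virtual corner opposite U is at (-27.30, -52.70). A1 meets CR tangentially, so AR is at right angles to CR and the tangent condition forces AQ to be normal to QB, with radius 6.0, so the center A sits 6.0 in from both sides at A = (-21.30, -46.70). That places the tangent points at R = (-27.30, -46.70) on CR and Q = (-21.30, -52.70) on QB. Then |UQ| = |Q − U| = 56.84.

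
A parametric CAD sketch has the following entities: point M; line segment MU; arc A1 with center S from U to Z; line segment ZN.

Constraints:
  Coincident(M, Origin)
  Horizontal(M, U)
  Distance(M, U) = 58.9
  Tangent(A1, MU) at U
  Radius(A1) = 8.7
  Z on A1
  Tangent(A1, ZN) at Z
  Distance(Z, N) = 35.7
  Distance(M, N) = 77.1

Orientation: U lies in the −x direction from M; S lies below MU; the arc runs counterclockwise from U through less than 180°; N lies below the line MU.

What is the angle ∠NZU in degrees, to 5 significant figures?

130.89°

M is at the origin; MU is horizontal with |MU| = 58.9 and U on the −x side, so U = (-58.900, 0.0000). A1 meets MU tangentially, so SU is at right angles to MU, so S = U + (0, -8.7) = (-58.900, -8.7000). Since SZ ⟂ ZN (tangency), |SN| = √(8.7² + 35.7²) = 36.745 regardless of where Z sits on A1. So N lies on both circle(M, 77.1) and circle(S, 36.745); the below-MU intersection is N = (-62.405, -45.277). Z is the foot of the tangent from N: Z = (-67.511, -9.9442).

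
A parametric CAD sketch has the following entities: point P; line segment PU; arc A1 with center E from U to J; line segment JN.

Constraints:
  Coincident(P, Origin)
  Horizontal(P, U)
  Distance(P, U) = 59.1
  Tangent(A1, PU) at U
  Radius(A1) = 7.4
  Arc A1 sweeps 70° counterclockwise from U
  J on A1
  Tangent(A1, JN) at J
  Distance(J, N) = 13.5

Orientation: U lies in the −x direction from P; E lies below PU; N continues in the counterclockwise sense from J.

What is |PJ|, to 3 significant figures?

66.2

A1 meets PU tangentially, so EU is at right angles to PU, so E = U + (0, -7.4) = (-59.1, -7.40). On A1, U sits at bearing 90° from E; a 70° counterclockwise sweep puts J at bearing 160°, so J = E + 7.4·(cos 160°, sin 160°) = (-66.1, -4.87). Then |PJ| = |J − P| = 66.2.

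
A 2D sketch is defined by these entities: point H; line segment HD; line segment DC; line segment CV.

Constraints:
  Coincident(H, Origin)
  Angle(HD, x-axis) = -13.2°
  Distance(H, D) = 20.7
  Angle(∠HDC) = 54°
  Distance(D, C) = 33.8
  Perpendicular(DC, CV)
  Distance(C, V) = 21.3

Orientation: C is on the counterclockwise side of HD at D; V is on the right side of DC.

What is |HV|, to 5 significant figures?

43.767

∠HDC = 54.0°, so DC runs at -13.2° + (180° − 54.0°) = 112.80° from the x-axis; with |DC| = 33.8, C = D + 33.8·(cos 112.80°, sin 112.80°) = (7.0551, 26.432). DC is perpendicular to CV; with |CV| = 21.3 on the right of DC, V = C + 21.3·(0.92186, 0.38752) = (26.691, 34.686). Then |HV| = |V − H| = 43.767.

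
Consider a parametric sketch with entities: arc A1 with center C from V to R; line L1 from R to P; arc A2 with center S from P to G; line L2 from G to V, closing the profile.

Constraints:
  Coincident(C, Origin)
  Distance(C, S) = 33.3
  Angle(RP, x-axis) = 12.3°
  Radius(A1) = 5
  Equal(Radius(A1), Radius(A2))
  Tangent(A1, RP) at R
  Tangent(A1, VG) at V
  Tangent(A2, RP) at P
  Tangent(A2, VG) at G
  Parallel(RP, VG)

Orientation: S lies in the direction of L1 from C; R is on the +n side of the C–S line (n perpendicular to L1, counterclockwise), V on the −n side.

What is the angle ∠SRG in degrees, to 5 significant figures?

8.1758°

The slot axis is L1's direction at 12.3°, so u = (cos 12.3°, sin 12.3°) = (0.97705, 0.21303) and n = (−sin 12.3°, cos 12.3°) = (-0.21303, 0.97705). C is at the origin and S lies 33.3 along u from C, so S = 33.3·u = (32.536, 7.0939). Tangency of A1 to both parallel lines with radius 5.0 puts R and V at C ± 5.0·n: R = (-1.0652, 4.8852), V = (1.0652, -4.8852). Equal radii place P and G the same way about S: P = S + 5.0·n = (31.470, 11.979), G = S − 5.0·n = (33.601, 2.2087). Then cos ∠SRG = RS·RG / (|RS||RG|), giving 8.1758°.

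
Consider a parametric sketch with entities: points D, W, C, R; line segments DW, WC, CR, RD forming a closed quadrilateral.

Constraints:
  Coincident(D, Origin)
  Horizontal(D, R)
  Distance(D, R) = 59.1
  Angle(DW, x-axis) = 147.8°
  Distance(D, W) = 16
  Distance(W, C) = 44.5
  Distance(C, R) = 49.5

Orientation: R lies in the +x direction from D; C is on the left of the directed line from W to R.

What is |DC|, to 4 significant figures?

40.97

Checks: D = (0.00, 0.00) ✓; |WC| = 44.50 ✓; |CR| = 49.50 ✓.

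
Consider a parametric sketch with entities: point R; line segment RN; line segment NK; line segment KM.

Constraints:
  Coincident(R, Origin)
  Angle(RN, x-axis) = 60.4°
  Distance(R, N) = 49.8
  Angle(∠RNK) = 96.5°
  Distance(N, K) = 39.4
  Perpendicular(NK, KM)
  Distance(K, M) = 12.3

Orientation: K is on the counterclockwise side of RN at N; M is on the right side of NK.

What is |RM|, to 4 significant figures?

76.45

∠RNK = 96.5°, so NK runs at 60.4° + (180° − 96.5°) = 143.9° from the x-axis; with |NK| = 39.4, K = N + 39.4·(cos 143.9°, sin 143.9°) = (-7.236, 66.52). NK is perpendicular to KM; with |KM| = 12.3 on the right of NK, M = K + 12.3·(0.5892, 0.8080) = (0.01062, 76.45). Then |RM| = |M − R| = 76.45.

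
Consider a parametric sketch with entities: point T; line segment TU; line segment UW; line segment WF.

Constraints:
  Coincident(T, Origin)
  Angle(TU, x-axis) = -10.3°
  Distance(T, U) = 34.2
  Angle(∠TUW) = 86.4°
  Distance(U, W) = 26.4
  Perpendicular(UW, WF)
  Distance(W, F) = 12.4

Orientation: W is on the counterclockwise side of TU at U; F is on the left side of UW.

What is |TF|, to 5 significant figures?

32.565

T is at the origin; TU runs at -10.3° with length 34.2, so U = 34.2·(cos -10.3°, sin -10.3°) = (33.649, -6.1150). ∠TUW = 86.4°, so UW runs at -10.3° + (180° − 86.4°) = 83.300° from the x-axis; with |UW| = 26.4, W = U + 26.4·(cos 83.300°, sin 83.300°) = (36.729, 20.105). UW is perpendicular to WF; with |WF| = 12.4 on the left of UW, F = W + 12.4·(-0.99317, 0.11667) = (24.414, 21.551). Then |TF| = |F − T| = 32.565.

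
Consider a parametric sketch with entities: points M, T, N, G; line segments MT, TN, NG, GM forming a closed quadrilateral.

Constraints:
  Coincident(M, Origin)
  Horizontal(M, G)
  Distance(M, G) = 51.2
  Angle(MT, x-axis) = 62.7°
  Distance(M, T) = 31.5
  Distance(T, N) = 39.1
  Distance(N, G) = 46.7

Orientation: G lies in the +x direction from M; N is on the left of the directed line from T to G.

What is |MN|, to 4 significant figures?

67.51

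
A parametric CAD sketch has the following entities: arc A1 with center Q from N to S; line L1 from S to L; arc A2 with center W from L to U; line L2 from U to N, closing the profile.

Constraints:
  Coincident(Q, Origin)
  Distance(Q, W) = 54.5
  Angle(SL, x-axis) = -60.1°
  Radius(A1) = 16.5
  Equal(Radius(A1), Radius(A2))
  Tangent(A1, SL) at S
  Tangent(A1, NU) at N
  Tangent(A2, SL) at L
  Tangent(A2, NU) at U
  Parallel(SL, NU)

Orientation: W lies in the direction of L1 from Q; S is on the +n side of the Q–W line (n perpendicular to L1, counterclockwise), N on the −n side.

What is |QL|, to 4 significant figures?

56.94

Tangency of A1 to both parallel lines with radius 16.5 puts S and N at Q ± 16.5·n: S = (14.30, 8.225), N = (-14.30, -8.225). Equal radii place L and U the same way about W: L = W + 16.5·n = (41.47, -39.02), U = W − 16.5·n = (12.86, -55.47). Then |QL| = |L − Q| = 56.94.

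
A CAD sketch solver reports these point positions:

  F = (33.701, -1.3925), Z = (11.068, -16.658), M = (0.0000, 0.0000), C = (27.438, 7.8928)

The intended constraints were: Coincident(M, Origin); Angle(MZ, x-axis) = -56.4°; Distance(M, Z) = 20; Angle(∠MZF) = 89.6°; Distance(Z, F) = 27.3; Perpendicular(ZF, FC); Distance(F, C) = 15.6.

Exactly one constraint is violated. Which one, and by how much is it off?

Distance(F, C) = 15.6 — off by 4.40.

M = (0.00, 0.00) ✓; MZ at -56.40° ✓; |MZ| = 20.00 ✓; ∠MZF = 89.60° ✓; |ZF| = 27.30 ✓; ∠(ZF, FC) = 90.00° ✓; |FC| = 11.20 ✗.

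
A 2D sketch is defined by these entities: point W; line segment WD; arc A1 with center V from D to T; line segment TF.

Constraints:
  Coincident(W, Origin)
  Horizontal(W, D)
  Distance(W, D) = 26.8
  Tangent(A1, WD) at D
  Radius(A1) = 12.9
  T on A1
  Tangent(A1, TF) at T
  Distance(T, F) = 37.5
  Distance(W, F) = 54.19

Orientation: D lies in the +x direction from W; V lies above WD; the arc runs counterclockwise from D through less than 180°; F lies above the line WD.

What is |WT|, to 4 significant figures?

42.57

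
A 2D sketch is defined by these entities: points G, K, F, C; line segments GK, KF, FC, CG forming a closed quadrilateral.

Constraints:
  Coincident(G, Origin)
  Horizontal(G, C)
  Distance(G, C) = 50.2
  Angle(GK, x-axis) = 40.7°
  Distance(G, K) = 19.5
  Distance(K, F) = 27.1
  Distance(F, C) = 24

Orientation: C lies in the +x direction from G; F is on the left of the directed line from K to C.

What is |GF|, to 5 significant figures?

45.842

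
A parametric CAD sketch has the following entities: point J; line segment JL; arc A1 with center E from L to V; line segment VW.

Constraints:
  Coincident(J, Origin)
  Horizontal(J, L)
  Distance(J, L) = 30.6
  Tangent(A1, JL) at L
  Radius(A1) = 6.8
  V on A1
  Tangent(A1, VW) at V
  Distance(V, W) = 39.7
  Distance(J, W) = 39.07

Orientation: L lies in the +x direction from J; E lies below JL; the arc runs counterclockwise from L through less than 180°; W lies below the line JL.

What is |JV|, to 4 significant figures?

24.86

J is at the origin; J and L share the same y with |JL| = 30.6 and L on the +x side, so L = (30.60, 0.000). A1 meets JL tangentially, so EL is at right angles to JL, so E = L + (0, -6.8) = (30.60, -6.800). Since EV ⟂ VW (tangency), |EW| = √(6.8² + 39.7²) = 40.28 regardless of where V sits on A1. So W lies on both circle(J, 39.07) and circle(E, 40.28); the below-JL intersection is W = (5.907, -38.62). V is the foot of the tangent from W: V = (24.60, -3.598).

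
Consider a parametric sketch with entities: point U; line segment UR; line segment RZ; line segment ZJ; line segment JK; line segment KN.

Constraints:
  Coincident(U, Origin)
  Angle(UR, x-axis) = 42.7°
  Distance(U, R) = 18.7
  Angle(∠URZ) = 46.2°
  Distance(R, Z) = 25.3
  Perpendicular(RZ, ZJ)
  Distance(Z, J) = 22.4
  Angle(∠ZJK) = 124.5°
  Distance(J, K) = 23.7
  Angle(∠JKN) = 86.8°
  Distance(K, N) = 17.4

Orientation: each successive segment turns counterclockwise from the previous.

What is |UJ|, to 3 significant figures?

15.2

∠URZ = 46.2° gives RZ at 176° from the x-axis; with |RZ| = 25.3, Z = (-11.5, 14.2). RZ ⟂ ZJ, so ZJ runs at -93.5°; with |ZJ| = 22.4, J = (-12.9, -8.13). Then |UJ| = |J − U| = 15.2.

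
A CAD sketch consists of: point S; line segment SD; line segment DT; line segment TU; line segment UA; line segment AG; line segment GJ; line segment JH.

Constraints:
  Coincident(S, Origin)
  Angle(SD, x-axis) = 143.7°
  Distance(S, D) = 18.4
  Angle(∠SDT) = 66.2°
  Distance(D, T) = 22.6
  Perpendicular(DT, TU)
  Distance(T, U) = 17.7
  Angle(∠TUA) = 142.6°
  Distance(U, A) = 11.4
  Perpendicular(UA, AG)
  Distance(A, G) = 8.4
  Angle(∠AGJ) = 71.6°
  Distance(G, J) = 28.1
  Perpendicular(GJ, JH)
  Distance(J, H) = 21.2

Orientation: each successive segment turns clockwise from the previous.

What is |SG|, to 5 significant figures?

5.0708

∠TUA = 142.6° gives UA at -97.500° from the x-axis; with |UA| = 11.4, A = (12.098, -4.4877). UA ⟂ AG, so AG runs at 172.50°; with |AG| = 8.4, G = (3.7699, -3.3913). Then |SG| = |G − S| = 5.0708.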